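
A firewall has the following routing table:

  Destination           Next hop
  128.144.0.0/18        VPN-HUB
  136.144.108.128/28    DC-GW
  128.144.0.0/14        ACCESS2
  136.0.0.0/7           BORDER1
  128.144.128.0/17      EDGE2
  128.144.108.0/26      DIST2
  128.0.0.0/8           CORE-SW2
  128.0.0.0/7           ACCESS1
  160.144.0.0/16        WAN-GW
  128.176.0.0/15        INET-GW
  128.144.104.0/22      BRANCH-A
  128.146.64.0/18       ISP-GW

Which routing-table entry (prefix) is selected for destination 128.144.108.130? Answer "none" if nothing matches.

128.144.0.0/14

Entries matching 128.144.108.130:
  128.0.0.0/7 (128.0.0.0 - 129.255.255.255)
  128.0.0.0/8 (128.0.0.0 - 128.255.255.255)
  128.144.0.0/14 (128.144.0.0 - 128.147.255.255)
Most specific is 128.144.0.0/14.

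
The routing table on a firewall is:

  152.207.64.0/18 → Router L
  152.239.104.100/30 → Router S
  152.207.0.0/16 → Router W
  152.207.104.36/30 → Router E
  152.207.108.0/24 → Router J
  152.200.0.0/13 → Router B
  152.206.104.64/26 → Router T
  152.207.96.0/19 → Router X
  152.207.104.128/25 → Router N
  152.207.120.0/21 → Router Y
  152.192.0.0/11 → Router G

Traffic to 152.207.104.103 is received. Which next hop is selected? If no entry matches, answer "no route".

Routes whose prefix contains 152.207.104.103:
  152.192.0.0/11 (152.192.0.0 - 152.223.255.255) -> Router G
  152.200.0.0/13 (152.200.0.0 - 152.207.255.255) -> Router B
  152.207.0.0/16 (152.207.0.0 - 152.207.255.255) -> Router W
  152.207.64.0/18 (152.207.64.0 - 152.207.127.255) -> Router L
  152.207.96.0/19 (152.207.96.0 - 152.207.127.255) -> Router X
More-specific entries that do NOT match:
  152.239.104.100/30 (152.239.104.100 - 152.239.104.103) does not contain 152.207.104.103
  152.207.104.36/30 (152.207.104.36 - 152.207.104.39) does not contain 152.207.104.103
  152.206.104.64/26 (152.206.104.64 - 152.206.104.127) does not contain 152.207.104.103
  152.207.104.128/25 (152.207.104.128 - 152.207.104.255) does not contain 152.207.104.103
  152.207.108.0/24 (152.207.108.0 - 152.207.108.255) does not contain 152.207.104.103
  152.207.120.0/21 (152.207.120.0 - 152.207.127.255) does not contain 152.207.104.103
Longest matching prefix is /19 -> next hop Router X.

Router X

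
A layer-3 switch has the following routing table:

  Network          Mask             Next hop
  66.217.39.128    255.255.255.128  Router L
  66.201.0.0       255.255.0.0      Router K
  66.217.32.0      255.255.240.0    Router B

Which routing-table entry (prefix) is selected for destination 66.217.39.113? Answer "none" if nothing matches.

66.217.32.0/20

Entries matching 66.217.39.113:
  66.217.32.0/20 (66.217.32.0 - 66.217.47.255)
Most specific is 66.217.32.0/20.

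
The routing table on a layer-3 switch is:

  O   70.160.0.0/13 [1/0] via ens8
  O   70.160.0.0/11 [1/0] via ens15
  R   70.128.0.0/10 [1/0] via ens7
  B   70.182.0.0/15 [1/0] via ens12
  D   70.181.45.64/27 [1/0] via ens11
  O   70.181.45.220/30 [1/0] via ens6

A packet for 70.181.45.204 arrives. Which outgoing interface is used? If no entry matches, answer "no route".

Routes whose prefix contains 70.181.45.204:
  70.128.0.0/10 (70.128.0.0 - 70.191.255.255) -> ens7
  70.160.0.0/11 (70.160.0.0 - 70.191.255.255) -> ens15
More-specific entries that do NOT match:
  70.181.45.220/30 (70.181.45.220 - 70.181.45.223) does not contain 70.181.45.204
  70.181.45.64/27 (70.181.45.64 - 70.181.45.95) does not contain 70.181.45.204
  70.182.0.0/15 (70.182.0.0 - 70.183.255.255) does not contain 70.181.45.204
  70.160.0.0/13 (70.160.0.0 - 70.167.255.255) does not contain 70.181.45.204
Longest matching prefix is /11 -> interface ens15.

ens15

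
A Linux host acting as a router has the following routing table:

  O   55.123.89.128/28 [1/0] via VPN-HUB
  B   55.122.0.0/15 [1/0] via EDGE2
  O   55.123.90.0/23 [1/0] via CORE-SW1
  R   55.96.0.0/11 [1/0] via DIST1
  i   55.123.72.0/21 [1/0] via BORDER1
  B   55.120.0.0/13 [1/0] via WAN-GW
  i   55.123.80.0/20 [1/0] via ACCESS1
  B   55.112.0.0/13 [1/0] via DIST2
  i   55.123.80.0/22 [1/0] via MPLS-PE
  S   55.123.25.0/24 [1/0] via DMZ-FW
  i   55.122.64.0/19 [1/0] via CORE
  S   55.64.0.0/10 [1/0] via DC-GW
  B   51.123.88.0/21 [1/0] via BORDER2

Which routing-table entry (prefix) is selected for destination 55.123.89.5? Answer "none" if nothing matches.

Entries matching 55.123.89.5:
  55.64.0.0/10 (55.64.0.0 - 55.127.255.255)
  55.96.0.0/11 (55.96.0.0 - 55.127.255.255)
  55.120.0.0/13 (55.120.0.0 - 55.127.255.255)
  55.122.0.0/15 (55.122.0.0 - 55.123.255.255)
  55.123.80.0/20 (55.123.80.0 - 55.123.95.255)
Most specific is 55.123.80.0/20.

55.123.80.0/20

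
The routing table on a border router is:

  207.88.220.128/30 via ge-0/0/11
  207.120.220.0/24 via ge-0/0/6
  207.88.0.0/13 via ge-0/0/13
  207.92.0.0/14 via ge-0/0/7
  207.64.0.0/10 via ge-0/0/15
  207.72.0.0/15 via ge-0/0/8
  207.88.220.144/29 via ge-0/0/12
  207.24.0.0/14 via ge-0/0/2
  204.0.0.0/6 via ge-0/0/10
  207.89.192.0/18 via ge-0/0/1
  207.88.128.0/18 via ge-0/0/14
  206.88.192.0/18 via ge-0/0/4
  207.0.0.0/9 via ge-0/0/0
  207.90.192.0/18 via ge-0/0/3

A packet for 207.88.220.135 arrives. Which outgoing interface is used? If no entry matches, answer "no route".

Routes whose prefix contains 207.88.220.135:
  204.0.0.0/6 (204.0.0.0 - 207.255.255.255) -> ge-0/0/10
  207.0.0.0/9 (207.0.0.0 - 207.127.255.255) -> ge-0/0/0
  207.64.0.0/10 (207.64.0.0 - 207.127.255.255) -> ge-0/0/15
  207.88.0.0/13 (207.88.0.0 - 207.95.255.255) -> ge-0/0/13
More-specific entries that do NOT match:
  207.88.220.128/30 (207.88.220.128 - 207.88.220.131) does not contain 207.88.220.135
  207.88.220.144/29 (207.88.220.144 - 207.88.220.151) does not contain 207.88.220.135
  207.120.220.0/24 (207.120.220.0 - 207.120.220.255) does not contain 207.88.220.135
  207.89.192.0/18 (207.89.192.0 - 207.89.255.255) does not contain 207.88.220.135
  207.88.128.0/18 (207.88.128.0 - 207.88.191.255) does not contain 207.88.220.135
  206.88.192.0/18 (206.88.192.0 - 206.88.255.255) does not contain 207.88.220.135
  207.90.192.0/18 (207.90.192.0 - 207.90.255.255) does not contain 207.88.220.135
  207.72.0.0/15 (207.72.0.0 - 207.73.255.255) does not contain 207.88.220.135
  207.92.0.0/14 (207.92.0.0 - 207.95.255.255) does not contain 207.88.220.135
  207.24.0.0/14 (207.24.0.0 - 207.27.255.255) does not contain 207.88.220.135
Longest matching prefix is /13 -> interface ge-0/0/13.

ge-0/0/13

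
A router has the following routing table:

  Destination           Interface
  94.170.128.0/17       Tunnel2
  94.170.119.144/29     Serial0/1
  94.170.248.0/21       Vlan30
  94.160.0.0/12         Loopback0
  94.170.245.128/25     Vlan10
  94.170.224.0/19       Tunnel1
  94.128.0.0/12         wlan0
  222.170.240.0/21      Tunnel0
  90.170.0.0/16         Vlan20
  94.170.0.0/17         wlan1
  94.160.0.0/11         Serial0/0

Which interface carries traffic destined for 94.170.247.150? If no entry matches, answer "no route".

Tunnel1

Routes whose prefix contains 94.170.247.150:
  94.160.0.0/11 (94.160.0.0 - 94.191.255.255) -> Serial0/0
  94.160.0.0/12 (94.160.0.0 - 94.175.255.255) -> Loopback0
  94.170.128.0/17 (94.170.128.0 - 94.170.255.255) -> Tunnel2
  94.170.224.0/19 (94.170.224.0 - 94.170.255.255) -> Tunnel1
More-specific entries that do NOT match:
  94.170.119.144/29 (94.170.119.144 - 94.170.119.151) does not contain 94.170.247.150
  94.170.245.128/25 (94.170.245.128 - 94.170.245.255) does not contain 94.170.247.150
  94.170.248.0/21 (94.170.248.0 - 94.170.255.255) does not contain 94.170.247.150
  222.170.240.0/21 (222.170.240.0 - 222.170.247.255) does not contain 94.170.247.150
Longest matching prefix is /19 -> interface Tunnel1.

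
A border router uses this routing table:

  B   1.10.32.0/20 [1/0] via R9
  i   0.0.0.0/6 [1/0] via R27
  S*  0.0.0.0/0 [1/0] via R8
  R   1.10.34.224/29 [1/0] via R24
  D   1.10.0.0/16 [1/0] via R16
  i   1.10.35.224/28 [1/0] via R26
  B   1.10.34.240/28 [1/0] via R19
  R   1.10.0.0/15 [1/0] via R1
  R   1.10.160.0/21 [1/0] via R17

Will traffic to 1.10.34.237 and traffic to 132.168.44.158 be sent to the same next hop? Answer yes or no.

no

1.10.34.237: longest match 1.10.32.0/20 -> R9
132.168.44.158: longest match 0.0.0.0/0 -> R8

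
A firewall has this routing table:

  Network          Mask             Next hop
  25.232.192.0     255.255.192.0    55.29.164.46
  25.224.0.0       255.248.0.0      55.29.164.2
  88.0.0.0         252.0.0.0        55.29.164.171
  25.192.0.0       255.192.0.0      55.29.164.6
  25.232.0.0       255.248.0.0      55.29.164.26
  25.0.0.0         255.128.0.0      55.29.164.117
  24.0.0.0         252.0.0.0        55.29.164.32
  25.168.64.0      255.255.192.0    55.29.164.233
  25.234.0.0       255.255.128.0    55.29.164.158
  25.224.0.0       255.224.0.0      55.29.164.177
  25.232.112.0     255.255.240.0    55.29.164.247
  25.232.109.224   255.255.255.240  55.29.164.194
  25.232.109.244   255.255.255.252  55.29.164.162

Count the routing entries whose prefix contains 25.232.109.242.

4

Prefixes containing 25.232.109.242:
  24.0.0.0/6 (24.0.0.0 - 27.255.255.255)
  25.192.0.0/10 (25.192.0.0 - 25.255.255.255)
  25.224.0.0/11 (25.224.0.0 - 25.255.255.255)
  25.232.0.0/13 (25.232.0.0 - 25.239.255.255)
Total matching entries: 4.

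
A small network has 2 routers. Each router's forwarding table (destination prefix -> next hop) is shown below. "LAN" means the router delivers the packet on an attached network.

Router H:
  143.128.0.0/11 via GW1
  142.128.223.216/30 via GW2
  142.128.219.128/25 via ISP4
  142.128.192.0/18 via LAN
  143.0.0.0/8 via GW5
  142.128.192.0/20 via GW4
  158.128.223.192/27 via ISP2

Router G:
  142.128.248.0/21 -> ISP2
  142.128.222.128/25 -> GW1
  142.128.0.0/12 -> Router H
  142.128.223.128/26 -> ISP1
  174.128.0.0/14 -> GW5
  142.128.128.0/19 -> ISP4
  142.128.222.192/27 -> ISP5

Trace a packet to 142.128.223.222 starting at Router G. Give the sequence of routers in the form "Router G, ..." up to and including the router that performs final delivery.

At Router G: longest match for 142.128.223.222 is 142.128.0.0/12 -> Router H
At Router H: longest match for 142.128.223.222 is 142.128.192.0/18 -> LAN

Router G, Router H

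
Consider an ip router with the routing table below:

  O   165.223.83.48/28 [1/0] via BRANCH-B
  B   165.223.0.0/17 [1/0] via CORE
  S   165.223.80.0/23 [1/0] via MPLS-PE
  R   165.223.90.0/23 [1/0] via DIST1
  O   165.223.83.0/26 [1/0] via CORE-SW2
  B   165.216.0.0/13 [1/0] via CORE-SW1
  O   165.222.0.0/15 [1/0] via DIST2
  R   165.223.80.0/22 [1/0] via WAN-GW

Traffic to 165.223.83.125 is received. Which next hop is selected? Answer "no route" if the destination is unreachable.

WAN-GW

Routes whose prefix contains 165.223.83.125:
  165.216.0.0/13 (165.216.0.0 - 165.223.255.255) -> CORE-SW1
  165.222.0.0/15 (165.222.0.0 - 165.223.255.255) -> DIST2
  165.223.0.0/17 (165.223.0.0 - 165.223.127.255) -> CORE
  165.223.80.0/22 (165.223.80.0 - 165.223.83.255) -> WAN-GW
More-specific entries that do NOT match:
  165.223.83.48/28 (165.223.83.48 - 165.223.83.63) does not contain 165.223.83.125
  165.223.83.0/26 (165.223.83.0 - 165.223.83.63) does not contain 165.223.83.125
  165.223.80.0/23 (165.223.80.0 - 165.223.81.255) does not contain 165.223.83.125
  165.223.90.0/23 (165.223.90.0 - 165.223.91.255) does not contain 165.223.83.125
Longest matching prefix is /22 -> next hop WAN-GW.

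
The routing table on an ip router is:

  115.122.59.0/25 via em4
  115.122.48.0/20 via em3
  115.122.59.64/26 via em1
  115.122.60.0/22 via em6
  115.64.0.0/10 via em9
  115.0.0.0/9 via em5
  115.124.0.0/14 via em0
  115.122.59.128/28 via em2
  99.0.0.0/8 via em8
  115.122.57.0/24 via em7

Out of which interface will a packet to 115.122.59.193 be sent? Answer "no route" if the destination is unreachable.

em3

Routes whose prefix contains 115.122.59.193:
  115.0.0.0/9 (115.0.0.0 - 115.127.255.255) -> em5
  115.64.0.0/10 (115.64.0.0 - 115.127.255.255) -> em9
  115.122.48.0/20 (115.122.48.0 - 115.122.63.255) -> em3
More-specific entries that do NOT match:
  115.122.59.128/28 (115.122.59.128 - 115.122.59.143) does not contain 115.122.59.193
  115.122.59.64/26 (115.122.59.64 - 115.122.59.127) does not contain 115.122.59.193
  115.122.59.0/25 (115.122.59.0 - 115.122.59.127) does not contain 115.122.59.193
  115.122.57.0/24 (115.122.57.0 - 115.122.57.255) does not contain 115.122.59.193
  115.122.60.0/22 (115.122.60.0 - 115.122.63.255) does not contain 115.122.59.193
Longest matching prefix is /20 -> interface em3.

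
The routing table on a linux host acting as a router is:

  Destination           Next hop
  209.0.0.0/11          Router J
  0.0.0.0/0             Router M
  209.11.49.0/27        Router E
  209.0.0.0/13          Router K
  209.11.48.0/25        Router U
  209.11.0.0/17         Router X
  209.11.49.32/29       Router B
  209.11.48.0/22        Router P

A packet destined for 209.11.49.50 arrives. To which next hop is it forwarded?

Routes whose prefix contains 209.11.49.50:
  0.0.0.0/0 (default, matches everything) -> Router M
  209.0.0.0/11 (209.0.0.0 - 209.31.255.255) -> Router J
  209.11.0.0/17 (209.11.0.0 - 209.11.127.255) -> Router X
  209.11.48.0/22 (209.11.48.0 - 209.11.51.255) -> Router P
More-specific entries that do NOT match:
  209.11.49.32/29 (209.11.49.32 - 209.11.49.39) does not contain 209.11.49.50
  209.11.49.0/27 (209.11.49.0 - 209.11.49.31) does not contain 209.11.49.50
  209.11.48.0/25 (209.11.48.0 - 209.11.48.127) does not contain 209.11.49.50
Longest matching prefix is /22 -> next hop Router P.

Router P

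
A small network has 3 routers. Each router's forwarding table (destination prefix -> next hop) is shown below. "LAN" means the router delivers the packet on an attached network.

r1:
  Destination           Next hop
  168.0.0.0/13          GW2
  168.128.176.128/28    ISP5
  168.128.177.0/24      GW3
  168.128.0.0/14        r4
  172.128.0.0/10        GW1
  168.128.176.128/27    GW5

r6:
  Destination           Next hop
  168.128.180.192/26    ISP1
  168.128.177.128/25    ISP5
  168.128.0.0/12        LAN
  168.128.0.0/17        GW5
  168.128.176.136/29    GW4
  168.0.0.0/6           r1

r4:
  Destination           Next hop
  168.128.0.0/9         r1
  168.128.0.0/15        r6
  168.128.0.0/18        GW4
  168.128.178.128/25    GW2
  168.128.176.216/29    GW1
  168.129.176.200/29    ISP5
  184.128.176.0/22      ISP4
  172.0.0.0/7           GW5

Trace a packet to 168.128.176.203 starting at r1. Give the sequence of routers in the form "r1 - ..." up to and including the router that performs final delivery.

r1 - r4 - r6

At r1: longest match for 168.128.176.203 is 168.128.0.0/14 -> r4
At r4: longest match for 168.128.176.203 is 168.128.0.0/15 -> r6
At r6: longest match for 168.128.176.203 is 168.128.0.0/12 -> LAN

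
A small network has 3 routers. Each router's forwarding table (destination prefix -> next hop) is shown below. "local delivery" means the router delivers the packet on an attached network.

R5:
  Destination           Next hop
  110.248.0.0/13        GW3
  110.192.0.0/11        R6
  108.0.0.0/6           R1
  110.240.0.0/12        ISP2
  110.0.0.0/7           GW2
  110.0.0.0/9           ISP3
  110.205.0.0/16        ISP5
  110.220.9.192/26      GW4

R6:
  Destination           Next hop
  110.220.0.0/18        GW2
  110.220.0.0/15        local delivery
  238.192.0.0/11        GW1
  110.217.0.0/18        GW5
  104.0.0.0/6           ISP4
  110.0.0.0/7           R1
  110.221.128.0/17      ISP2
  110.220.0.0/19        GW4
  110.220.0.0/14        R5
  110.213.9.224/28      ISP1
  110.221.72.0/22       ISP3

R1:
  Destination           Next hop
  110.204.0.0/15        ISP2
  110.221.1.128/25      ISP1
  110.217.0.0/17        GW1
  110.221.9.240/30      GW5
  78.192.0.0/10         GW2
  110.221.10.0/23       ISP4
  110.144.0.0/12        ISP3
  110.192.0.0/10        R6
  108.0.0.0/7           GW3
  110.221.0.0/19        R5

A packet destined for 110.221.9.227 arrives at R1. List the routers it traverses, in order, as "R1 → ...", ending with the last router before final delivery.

R1 → R5 → R6

At R1: longest match for 110.221.9.227 is 110.221.0.0/19 -> R5
At R5: longest match for 110.221.9.227 is 110.192.0.0/11 -> R6
At R6: longest match for 110.221.9.227 is 110.220.0.0/15 -> local delivery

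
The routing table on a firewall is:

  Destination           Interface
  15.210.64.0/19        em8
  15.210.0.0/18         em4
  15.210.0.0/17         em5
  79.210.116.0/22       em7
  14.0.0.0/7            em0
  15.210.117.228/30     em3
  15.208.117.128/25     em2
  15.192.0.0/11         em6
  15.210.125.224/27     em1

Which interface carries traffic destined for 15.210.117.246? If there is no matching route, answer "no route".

em5

Routes whose prefix contains 15.210.117.246:
  14.0.0.0/7 (14.0.0.0 - 15.255.255.255) -> em0
  15.192.0.0/11 (15.192.0.0 - 15.223.255.255) -> em6
  15.210.0.0/17 (15.210.0.0 - 15.210.127.255) -> em5
More-specific entries that do NOT match:
  15.210.117.228/30 (15.210.117.228 - 15.210.117.231) does not contain 15.210.117.246
  15.210.125.224/27 (15.210.125.224 - 15.210.125.255) does not contain 15.210.117.246
  15.208.117.128/25 (15.208.117.128 - 15.208.117.255) does not contain 15.210.117.246
  79.210.116.0/22 (79.210.116.0 - 79.210.119.255) does not contain 15.210.117.246
  15.210.64.0/19 (15.210.64.0 - 15.210.95.255) does not contain 15.210.117.246
  15.210.0.0/18 (15.210.0.0 - 15.210.63.255) does not contain 15.210.117.246
Longest matching prefix is /17 -> interface em5.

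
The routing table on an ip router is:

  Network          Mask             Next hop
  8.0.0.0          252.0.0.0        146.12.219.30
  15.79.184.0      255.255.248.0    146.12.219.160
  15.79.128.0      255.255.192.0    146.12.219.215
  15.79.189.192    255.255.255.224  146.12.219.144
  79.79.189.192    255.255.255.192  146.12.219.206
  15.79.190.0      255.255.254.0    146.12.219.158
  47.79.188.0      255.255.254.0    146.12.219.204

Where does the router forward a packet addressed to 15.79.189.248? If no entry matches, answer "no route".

146.12.219.160

Routes whose prefix contains 15.79.189.248:
  15.79.128.0/18 (15.79.128.0 - 15.79.191.255) -> 146.12.219.215
  15.79.184.0/21 (15.79.184.0 - 15.79.191.255) -> 146.12.219.160
More-specific entries that do NOT match:
  15.79.189.192/27 (15.79.189.192 - 15.79.189.223) does not contain 15.79.189.248
  79.79.189.192/26 (79.79.189.192 - 79.79.189.255) does not contain 15.79.189.248
  15.79.190.0/23 (15.79.190.0 - 15.79.191.255) does not contain 15.79.189.248
  47.79.188.0/23 (47.79.188.0 - 47.79.189.255) does not contain 15.79.189.248
Longest matching prefix is /21 -> next hop 146.12.219.160.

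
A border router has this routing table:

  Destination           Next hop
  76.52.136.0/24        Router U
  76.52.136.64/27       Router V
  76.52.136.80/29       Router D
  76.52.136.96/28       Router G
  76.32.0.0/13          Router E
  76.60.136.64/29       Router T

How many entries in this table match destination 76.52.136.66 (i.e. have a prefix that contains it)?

Prefixes containing 76.52.136.66:
  76.52.136.0/24 (76.52.136.0 - 76.52.136.255)
  76.52.136.64/27 (76.52.136.64 - 76.52.136.95)
Total matching entries: 2.

2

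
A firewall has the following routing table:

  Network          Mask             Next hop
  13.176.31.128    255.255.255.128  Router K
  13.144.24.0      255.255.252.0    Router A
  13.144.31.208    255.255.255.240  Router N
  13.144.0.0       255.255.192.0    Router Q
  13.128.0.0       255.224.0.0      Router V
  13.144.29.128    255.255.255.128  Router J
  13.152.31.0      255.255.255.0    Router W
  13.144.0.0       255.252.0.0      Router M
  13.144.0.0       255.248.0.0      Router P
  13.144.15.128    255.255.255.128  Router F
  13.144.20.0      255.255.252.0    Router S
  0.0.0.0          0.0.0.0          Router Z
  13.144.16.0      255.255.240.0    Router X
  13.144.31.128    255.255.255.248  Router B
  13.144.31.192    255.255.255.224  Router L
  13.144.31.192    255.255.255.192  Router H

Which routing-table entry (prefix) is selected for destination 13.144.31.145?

13.144.16.0/20

Entries matching 13.144.31.145:
  0.0.0.0/0 (default, matches everything)
  13.128.0.0/11 (13.128.0.0 - 13.159.255.255)
  13.144.0.0/13 (13.144.0.0 - 13.151.255.255)
  13.144.0.0/14 (13.144.0.0 - 13.147.255.255)
  13.144.0.0/18 (13.144.0.0 - 13.144.63.255)
  13.144.16.0/20 (13.144.16.0 - 13.144.31.255)
Most specific is 13.144.16.0/20.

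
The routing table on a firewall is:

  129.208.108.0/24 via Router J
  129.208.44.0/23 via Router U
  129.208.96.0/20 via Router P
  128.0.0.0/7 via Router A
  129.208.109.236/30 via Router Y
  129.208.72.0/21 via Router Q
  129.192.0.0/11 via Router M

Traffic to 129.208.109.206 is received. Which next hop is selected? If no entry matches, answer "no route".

Routes whose prefix contains 129.208.109.206:
  128.0.0.0/7 (128.0.0.0 - 129.255.255.255) -> Router A
  129.192.0.0/11 (129.192.0.0 - 129.223.255.255) -> Router M
  129.208.96.0/20 (129.208.96.0 - 129.208.111.255) -> Router P
More-specific entries that do NOT match:
  129.208.109.236/30 (129.208.109.236 - 129.208.109.239) does not contain 129.208.109.206
  129.208.108.0/24 (129.208.108.0 - 129.208.108.255) does not contain 129.208.109.206
  129.208.44.0/23 (129.208.44.0 - 129.208.45.255) does not contain 129.208.109.206
  129.208.72.0/21 (129.208.72.0 - 129.208.79.255) does not contain 129.208.109.206
Longest matching prefix is /20 -> next hop Router P.

Router P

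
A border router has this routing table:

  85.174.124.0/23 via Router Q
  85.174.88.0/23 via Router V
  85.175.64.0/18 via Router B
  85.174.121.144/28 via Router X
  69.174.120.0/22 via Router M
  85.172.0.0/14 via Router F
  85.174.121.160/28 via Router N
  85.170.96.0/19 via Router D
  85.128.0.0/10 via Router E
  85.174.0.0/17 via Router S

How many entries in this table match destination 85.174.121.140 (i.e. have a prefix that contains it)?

Prefixes containing 85.174.121.140:
  85.128.0.0/10 (85.128.0.0 - 85.191.255.255)
  85.172.0.0/14 (85.172.0.0 - 85.175.255.255)
  85.174.0.0/17 (85.174.0.0 - 85.174.127.255)
Total matching entries: 3.

3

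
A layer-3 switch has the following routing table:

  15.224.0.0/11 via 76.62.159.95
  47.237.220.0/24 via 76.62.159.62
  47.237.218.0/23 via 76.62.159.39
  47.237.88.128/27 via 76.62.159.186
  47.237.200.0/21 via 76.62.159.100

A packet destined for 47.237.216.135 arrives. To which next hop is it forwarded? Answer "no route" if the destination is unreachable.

No entry's prefix contains 47.237.216.135; there is no default route.

no route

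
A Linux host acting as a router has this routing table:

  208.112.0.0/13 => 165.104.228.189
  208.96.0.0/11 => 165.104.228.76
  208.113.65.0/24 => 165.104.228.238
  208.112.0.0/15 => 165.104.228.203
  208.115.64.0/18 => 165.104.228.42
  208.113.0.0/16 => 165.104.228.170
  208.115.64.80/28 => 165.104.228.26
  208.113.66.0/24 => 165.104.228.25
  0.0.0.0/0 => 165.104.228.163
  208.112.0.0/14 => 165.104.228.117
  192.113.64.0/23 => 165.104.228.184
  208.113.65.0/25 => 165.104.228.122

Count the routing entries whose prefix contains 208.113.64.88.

Prefixes containing 208.113.64.88:
  0.0.0.0/0 (default, matches everything)
  208.96.0.0/11 (208.96.0.0 - 208.127.255.255)
  208.112.0.0/13 (208.112.0.0 - 208.119.255.255)
  208.112.0.0/14 (208.112.0.0 - 208.115.255.255)
  208.112.0.0/15 (208.112.0.0 - 208.113.255.255)
  208.113.0.0/16 (208.113.0.0 - 208.113.255.255)
Total matching entries: 6.

6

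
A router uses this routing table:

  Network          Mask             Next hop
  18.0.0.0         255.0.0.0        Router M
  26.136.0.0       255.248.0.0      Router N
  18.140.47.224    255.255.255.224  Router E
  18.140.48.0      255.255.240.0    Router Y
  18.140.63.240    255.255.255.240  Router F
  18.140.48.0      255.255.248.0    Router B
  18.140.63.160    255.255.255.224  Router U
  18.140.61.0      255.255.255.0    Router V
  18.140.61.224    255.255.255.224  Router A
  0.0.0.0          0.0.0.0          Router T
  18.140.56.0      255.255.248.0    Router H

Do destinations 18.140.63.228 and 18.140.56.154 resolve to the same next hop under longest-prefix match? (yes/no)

yes

18.140.63.228: longest match 18.140.56.0/21 -> Router H
18.140.56.154: longest match 18.140.56.0/21 -> Router H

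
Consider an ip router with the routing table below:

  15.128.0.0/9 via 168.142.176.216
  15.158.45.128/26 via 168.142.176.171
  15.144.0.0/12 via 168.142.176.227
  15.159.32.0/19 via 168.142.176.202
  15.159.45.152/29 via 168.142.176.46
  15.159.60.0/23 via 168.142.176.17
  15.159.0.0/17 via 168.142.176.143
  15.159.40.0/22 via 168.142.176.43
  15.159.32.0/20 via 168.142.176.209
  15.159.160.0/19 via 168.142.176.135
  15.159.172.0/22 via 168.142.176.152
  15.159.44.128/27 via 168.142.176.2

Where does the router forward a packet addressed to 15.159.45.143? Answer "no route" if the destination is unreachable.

Routes whose prefix contains 15.159.45.143:
  15.128.0.0/9 (15.128.0.0 - 15.255.255.255) -> 168.142.176.216
  15.144.0.0/12 (15.144.0.0 - 15.159.255.255) -> 168.142.176.227
  15.159.0.0/17 (15.159.0.0 - 15.159.127.255) -> 168.142.176.143
  15.159.32.0/19 (15.159.32.0 - 15.159.63.255) -> 168.142.176.202
  15.159.32.0/20 (15.159.32.0 - 15.159.47.255) -> 168.142.176.209
More-specific entries that do NOT match:
  15.159.45.152/29 (15.159.45.152 - 15.159.45.159) does not contain 15.159.45.143
  15.159.44.128/27 (15.159.44.128 - 15.159.44.159) does not contain 15.159.45.143
  15.158.45.128/26 (15.158.45.128 - 15.158.45.191) does not contain 15.159.45.143
  15.159.60.0/23 (15.159.60.0 - 15.159.61.255) does not contain 15.159.45.143
  15.159.40.0/22 (15.159.40.0 - 15.159.43.255) does not contain 15.159.45.143
  15.159.172.0/22 (15.159.172.0 - 15.159.175.255) does not contain 15.159.45.143
Longest matching prefix is /20 -> next hop 168.142.176.209.

168.142.176.209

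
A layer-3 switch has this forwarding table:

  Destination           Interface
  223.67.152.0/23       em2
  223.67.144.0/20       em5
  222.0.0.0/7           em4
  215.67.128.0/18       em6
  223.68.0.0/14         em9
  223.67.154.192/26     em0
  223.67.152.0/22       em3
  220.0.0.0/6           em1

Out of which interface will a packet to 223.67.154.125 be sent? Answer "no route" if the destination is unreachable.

Routes whose prefix contains 223.67.154.125:
  220.0.0.0/6 (220.0.0.0 - 223.255.255.255) -> em1
  222.0.0.0/7 (222.0.0.0 - 223.255.255.255) -> em4
  223.67.144.0/20 (223.67.144.0 - 223.67.159.255) -> em5
  223.67.152.0/22 (223.67.152.0 - 223.67.155.255) -> em3
More-specific entries that do NOT match:
  223.67.154.192/26 (223.67.154.192 - 223.67.154.255) does not contain 223.67.154.125
  223.67.152.0/23 (223.67.152.0 - 223.67.153.255) does not contain 223.67.154.125
Longest matching prefix is /22 -> interface em3.

em3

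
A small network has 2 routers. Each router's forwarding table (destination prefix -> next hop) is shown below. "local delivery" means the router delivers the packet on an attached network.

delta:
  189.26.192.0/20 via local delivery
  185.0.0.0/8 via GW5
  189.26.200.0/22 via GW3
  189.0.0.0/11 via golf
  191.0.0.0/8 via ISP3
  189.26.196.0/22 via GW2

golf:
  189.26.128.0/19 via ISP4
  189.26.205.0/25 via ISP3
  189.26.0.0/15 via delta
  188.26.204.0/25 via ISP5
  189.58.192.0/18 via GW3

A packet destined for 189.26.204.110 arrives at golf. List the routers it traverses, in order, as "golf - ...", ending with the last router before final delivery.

At golf: longest match for 189.26.204.110 is 189.26.0.0/15 -> delta
At delta: longest match for 189.26.204.110 is 189.26.192.0/20 -> local delivery

golf - delta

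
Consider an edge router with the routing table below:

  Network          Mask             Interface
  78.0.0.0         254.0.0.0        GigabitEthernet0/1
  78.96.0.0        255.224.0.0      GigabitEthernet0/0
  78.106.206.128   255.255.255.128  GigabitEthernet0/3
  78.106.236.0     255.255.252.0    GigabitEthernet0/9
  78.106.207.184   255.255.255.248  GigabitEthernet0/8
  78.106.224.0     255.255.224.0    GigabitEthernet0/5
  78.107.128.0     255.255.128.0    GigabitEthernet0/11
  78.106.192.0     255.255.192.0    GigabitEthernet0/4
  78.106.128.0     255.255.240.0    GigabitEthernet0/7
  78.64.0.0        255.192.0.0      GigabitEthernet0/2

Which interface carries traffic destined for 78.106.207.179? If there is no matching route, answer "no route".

GigabitEthernet0/4

Routes whose prefix contains 78.106.207.179:
  78.0.0.0/7 (78.0.0.0 - 79.255.255.255) -> GigabitEthernet0/1
  78.64.0.0/10 (78.64.0.0 - 78.127.255.255) -> GigabitEthernet0/2
  78.96.0.0/11 (78.96.0.0 - 78.127.255.255) -> GigabitEthernet0/0
  78.106.192.0/18 (78.106.192.0 - 78.106.255.255) -> GigabitEthernet0/4
More-specific entries that do NOT match:
  78.106.207.184/29 (78.106.207.184 - 78.106.207.191) does not contain 78.106.207.179
  78.106.206.128/25 (78.106.206.128 - 78.106.206.255) does not contain 78.106.207.179
  78.106.236.0/22 (78.106.236.0 - 78.106.239.255) does not contain 78.106.207.179
  78.106.128.0/20 (78.106.128.0 - 78.106.143.255) does not contain 78.106.207.179
  78.106.224.0/19 (78.106.224.0 - 78.106.255.255) does not contain 78.106.207.179
Longest matching prefix is /18 -> interface GigabitEthernet0/4.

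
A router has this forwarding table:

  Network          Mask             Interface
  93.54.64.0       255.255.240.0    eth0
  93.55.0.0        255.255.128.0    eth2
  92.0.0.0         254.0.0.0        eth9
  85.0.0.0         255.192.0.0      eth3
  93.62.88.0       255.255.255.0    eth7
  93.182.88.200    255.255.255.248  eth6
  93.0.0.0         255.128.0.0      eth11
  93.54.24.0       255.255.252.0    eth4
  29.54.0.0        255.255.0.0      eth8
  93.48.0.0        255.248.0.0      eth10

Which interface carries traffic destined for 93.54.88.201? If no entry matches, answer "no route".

eth10

Routes whose prefix contains 93.54.88.201:
  92.0.0.0/7 (92.0.0.0 - 93.255.255.255) -> eth9
  93.0.0.0/9 (93.0.0.0 - 93.127.255.255) -> eth11
  93.48.0.0/13 (93.48.0.0 - 93.55.255.255) -> eth10
More-specific entries that do NOT match:
  93.182.88.200/29 (93.182.88.200 - 93.182.88.207) does not contain 93.54.88.201
  93.62.88.0/24 (93.62.88.0 - 93.62.88.255) does not contain 93.54.88.201
  93.54.24.0/22 (93.54.24.0 - 93.54.27.255) does not contain 93.54.88.201
  93.54.64.0/20 (93.54.64.0 - 93.54.79.255) does not contain 93.54.88.201
  93.55.0.0/17 (93.55.0.0 - 93.55.127.255) does not contain 93.54.88.201
  29.54.0.0/16 (29.54.0.0 - 29.54.255.255) does not contain 93.54.88.201
Longest matching prefix is /13 -> interface eth10.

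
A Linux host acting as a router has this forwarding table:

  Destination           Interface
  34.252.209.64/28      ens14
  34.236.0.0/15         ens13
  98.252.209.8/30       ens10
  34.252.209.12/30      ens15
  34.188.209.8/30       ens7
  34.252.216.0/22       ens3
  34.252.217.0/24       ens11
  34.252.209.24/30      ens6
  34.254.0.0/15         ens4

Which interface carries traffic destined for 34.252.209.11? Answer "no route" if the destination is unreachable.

no route

No entry's prefix contains 34.252.209.11; there is no default route.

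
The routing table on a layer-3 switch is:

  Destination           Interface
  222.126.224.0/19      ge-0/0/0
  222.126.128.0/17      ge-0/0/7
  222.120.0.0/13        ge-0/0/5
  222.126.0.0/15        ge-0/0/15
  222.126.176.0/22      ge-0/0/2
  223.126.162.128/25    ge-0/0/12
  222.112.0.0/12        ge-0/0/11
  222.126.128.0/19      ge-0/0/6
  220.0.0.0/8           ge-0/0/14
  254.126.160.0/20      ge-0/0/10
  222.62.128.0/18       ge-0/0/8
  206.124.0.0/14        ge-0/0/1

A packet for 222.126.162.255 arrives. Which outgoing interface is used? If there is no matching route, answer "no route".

Routes whose prefix contains 222.126.162.255:
  222.112.0.0/12 (222.112.0.0 - 222.127.255.255) -> ge-0/0/11
  222.120.0.0/13 (222.120.0.0 - 222.127.255.255) -> ge-0/0/5
  222.126.0.0/15 (222.126.0.0 - 222.127.255.255) -> ge-0/0/15
  222.126.128.0/17 (222.126.128.0 - 222.126.255.255) -> ge-0/0/7
More-specific entries that do NOT match:
  223.126.162.128/25 (223.126.162.128 - 223.126.162.255) does not contain 222.126.162.255
  222.126.176.0/22 (222.126.176.0 - 222.126.179.255) does not contain 222.126.162.255
  254.126.160.0/20 (254.126.160.0 - 254.126.175.255) does not contain 222.126.162.255
  222.126.224.0/19 (222.126.224.0 - 222.126.255.255) does not contain 222.126.162.255
  222.126.128.0/19 (222.126.128.0 - 222.126.159.255) does not contain 222.126.162.255
  222.62.128.0/18 (222.62.128.0 - 222.62.191.255) does not contain 222.126.162.255
Longest matching prefix is /17 -> interface ge-0/0/7.

ge-0/0/7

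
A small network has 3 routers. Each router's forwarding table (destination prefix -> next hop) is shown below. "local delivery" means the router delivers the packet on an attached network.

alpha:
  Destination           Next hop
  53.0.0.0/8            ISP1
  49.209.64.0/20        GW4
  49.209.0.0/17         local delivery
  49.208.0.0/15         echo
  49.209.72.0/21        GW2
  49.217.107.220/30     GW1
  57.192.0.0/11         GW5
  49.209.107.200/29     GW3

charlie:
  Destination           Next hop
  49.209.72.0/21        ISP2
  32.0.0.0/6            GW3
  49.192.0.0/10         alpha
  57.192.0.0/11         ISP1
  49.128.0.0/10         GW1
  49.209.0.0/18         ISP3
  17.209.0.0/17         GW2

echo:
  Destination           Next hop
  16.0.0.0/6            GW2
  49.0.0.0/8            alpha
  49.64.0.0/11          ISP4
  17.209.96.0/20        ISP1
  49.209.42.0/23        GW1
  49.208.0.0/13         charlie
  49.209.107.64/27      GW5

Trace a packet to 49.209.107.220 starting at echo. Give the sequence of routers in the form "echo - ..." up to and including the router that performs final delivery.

At echo: longest match for 49.209.107.220 is 49.208.0.0/13 -> charlie
At charlie: longest match for 49.209.107.220 is 49.192.0.0/10 -> alpha
At alpha: longest match for 49.209.107.220 is 49.209.0.0/17 -> local delivery

echo - charlie - alpha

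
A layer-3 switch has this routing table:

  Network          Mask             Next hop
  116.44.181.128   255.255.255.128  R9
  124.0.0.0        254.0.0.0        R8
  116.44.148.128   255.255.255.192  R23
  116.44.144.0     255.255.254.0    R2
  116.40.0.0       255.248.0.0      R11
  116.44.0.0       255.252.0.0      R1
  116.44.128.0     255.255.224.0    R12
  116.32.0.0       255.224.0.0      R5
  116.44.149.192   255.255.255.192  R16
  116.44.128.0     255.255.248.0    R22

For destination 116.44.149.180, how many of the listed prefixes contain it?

Prefixes containing 116.44.149.180:
  116.32.0.0/11 (116.32.0.0 - 116.63.255.255)
  116.40.0.0/13 (116.40.0.0 - 116.47.255.255)
  116.44.0.0/14 (116.44.0.0 - 116.47.255.255)
  116.44.128.0/19 (116.44.128.0 - 116.44.159.255)
Total matching entries: 4.

4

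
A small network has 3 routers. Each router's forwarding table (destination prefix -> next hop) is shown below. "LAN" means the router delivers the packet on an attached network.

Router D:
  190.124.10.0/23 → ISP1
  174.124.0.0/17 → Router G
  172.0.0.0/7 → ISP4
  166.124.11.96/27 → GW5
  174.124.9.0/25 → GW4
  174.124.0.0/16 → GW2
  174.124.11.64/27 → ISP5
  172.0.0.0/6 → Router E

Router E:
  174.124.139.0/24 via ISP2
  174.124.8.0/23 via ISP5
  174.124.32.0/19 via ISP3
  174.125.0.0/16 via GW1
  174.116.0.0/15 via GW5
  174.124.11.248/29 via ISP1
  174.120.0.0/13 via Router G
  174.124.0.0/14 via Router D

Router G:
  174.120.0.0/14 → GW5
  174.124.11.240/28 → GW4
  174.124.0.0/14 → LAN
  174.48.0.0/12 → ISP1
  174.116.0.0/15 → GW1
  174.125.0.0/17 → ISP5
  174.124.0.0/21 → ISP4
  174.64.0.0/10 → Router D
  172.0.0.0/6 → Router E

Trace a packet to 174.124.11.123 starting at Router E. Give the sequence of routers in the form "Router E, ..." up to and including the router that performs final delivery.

At Router E: longest match for 174.124.11.123 is 174.124.0.0/14 -> Router D
At Router D: longest match for 174.124.11.123 is 174.124.0.0/17 -> Router G
At Router G: longest match for 174.124.11.123 is 174.124.0.0/14 -> LAN

Router E, Router D, Router G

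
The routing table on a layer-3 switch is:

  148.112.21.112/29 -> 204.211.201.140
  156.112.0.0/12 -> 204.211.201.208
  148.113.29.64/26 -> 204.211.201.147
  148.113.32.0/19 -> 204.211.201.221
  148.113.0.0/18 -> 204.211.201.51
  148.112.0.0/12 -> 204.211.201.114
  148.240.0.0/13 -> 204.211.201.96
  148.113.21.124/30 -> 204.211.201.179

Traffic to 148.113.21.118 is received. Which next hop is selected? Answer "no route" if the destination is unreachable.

204.211.201.51

Routes whose prefix contains 148.113.21.118:
  148.112.0.0/12 (148.112.0.0 - 148.127.255.255) -> 204.211.201.114
  148.113.0.0/18 (148.113.0.0 - 148.113.63.255) -> 204.211.201.51
More-specific entries that do NOT match:
  148.113.21.124/30 (148.113.21.124 - 148.113.21.127) does not contain 148.113.21.118
  148.112.21.112/29 (148.112.21.112 - 148.112.21.119) does not contain 148.113.21.118
  148.113.29.64/26 (148.113.29.64 - 148.113.29.127) does not contain 148.113.21.118
  148.113.32.0/19 (148.113.32.0 - 148.113.63.255) does not contain 148.113.21.118
Longest matching prefix is /18 -> next hop 204.211.201.51.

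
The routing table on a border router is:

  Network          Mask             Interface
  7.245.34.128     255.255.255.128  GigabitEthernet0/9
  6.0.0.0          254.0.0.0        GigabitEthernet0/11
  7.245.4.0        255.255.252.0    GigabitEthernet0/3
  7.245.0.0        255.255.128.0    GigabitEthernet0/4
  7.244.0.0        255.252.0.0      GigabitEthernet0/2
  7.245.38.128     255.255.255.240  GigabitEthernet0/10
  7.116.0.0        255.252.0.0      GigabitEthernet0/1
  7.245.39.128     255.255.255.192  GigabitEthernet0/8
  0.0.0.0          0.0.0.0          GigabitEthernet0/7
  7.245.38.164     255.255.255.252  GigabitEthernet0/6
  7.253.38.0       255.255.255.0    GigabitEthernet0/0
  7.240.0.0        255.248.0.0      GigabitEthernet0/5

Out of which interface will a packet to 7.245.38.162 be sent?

GigabitEthernet0/4

Routes whose prefix contains 7.245.38.162:
  0.0.0.0/0 (default, matches everything) -> GigabitEthernet0/7
  6.0.0.0/7 (6.0.0.0 - 7.255.255.255) -> GigabitEthernet0/11
  7.240.0.0/13 (7.240.0.0 - 7.247.255.255) -> GigabitEthernet0/5
  7.244.0.0/14 (7.244.0.0 - 7.247.255.255) -> GigabitEthernet0/2
  7.245.0.0/17 (7.245.0.0 - 7.245.127.255) -> GigabitEthernet0/4
More-specific entries that do NOT match:
  7.245.38.164/30 (7.245.38.164 - 7.245.38.167) does not contain 7.245.38.162
  7.245.38.128/28 (7.245.38.128 - 7.245.38.143) does not contain 7.245.38.162
  7.245.39.128/26 (7.245.39.128 - 7.245.39.191) does not contain 7.245.38.162
  7.245.34.128/25 (7.245.34.128 - 7.245.34.255) does not contain 7.245.38.162
  7.253.38.0/24 (7.253.38.0 - 7.253.38.255) does not contain 7.245.38.162
  7.245.4.0/22 (7.245.4.0 - 7.245.7.255) does not contain 7.245.38.162
Longest matching prefix is /17 -> interface GigabitEthernet0/4.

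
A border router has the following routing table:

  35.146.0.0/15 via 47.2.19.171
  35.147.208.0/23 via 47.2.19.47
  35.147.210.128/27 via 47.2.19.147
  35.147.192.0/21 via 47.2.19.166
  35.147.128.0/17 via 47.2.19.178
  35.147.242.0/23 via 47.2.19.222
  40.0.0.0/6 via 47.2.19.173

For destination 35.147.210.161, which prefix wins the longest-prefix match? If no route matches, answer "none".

Entries matching 35.147.210.161:
  35.146.0.0/15 (35.146.0.0 - 35.147.255.255)
  35.147.128.0/17 (35.147.128.0 - 35.147.255.255)
Most specific is 35.147.128.0/17.

35.147.128.0/17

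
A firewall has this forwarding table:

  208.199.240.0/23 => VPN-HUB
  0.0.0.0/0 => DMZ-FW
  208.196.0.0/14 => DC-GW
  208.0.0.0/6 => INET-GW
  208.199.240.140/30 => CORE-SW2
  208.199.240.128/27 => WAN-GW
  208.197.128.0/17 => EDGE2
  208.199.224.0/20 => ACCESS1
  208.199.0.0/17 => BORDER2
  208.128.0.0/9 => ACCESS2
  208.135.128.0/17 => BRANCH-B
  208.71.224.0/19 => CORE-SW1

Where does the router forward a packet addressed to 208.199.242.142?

DC-GW

Routes whose prefix contains 208.199.242.142:
  0.0.0.0/0 (default, matches everything) -> DMZ-FW
  208.0.0.0/6 (208.0.0.0 - 211.255.255.255) -> INET-GW
  208.128.0.0/9 (208.128.0.0 - 208.255.255.255) -> ACCESS2
  208.196.0.0/14 (208.196.0.0 - 208.199.255.255) -> DC-GW
More-specific entries that do NOT match:
  208.199.240.140/30 (208.199.240.140 - 208.199.240.143) does not contain 208.199.242.142
  208.199.240.128/27 (208.199.240.128 - 208.199.240.159) does not contain 208.199.242.142
  208.199.240.0/23 (208.199.240.0 - 208.199.241.255) does not contain 208.199.242.142
  208.199.224.0/20 (208.199.224.0 - 208.199.239.255) does not contain 208.199.242.142
  208.71.224.0/19 (208.71.224.0 - 208.71.255.255) does not contain 208.199.242.142
  208.197.128.0/17 (208.197.128.0 - 208.197.255.255) does not contain 208.199.242.142
  208.199.0.0/17 (208.199.0.0 - 208.199.127.255) does not contain 208.199.242.142
  208.135.128.0/17 (208.135.128.0 - 208.135.255.255) does not contain 208.199.242.142
Longest matching prefix is /14 -> next hop DC-GW.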